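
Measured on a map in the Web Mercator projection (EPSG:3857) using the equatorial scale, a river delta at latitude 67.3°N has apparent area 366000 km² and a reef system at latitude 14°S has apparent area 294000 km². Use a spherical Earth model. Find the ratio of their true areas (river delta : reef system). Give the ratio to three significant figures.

On Mercator the areal scale is sec²φ, so true area = apparent × cos²φ.
True area of river delta: 366000 × cos²(67.3°) = 366000 × 0.1489 = 54510 km².
True area of reef system: 294000 × cos²(14°) = 294000 × 0.9415 = 276800 km².
Ratio = 54510 / 276800 ≈ 0.197.

0.197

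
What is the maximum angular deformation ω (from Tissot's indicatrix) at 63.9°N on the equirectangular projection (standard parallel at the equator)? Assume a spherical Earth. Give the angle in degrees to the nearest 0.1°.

45.8°

For the equirectangular projection with φ₀ = 0 (plate carrée), h = 1 along meridians and k = sec φ along parallels.
At 63.9°: h = 1.000, k = 2.273; principal scales a = 2.273, b = 1.000.
sin(ω/2) = (a − b)/(a + b) = 1.273/3.273 = 0.3889, so ω = 2 arcsin(0.3889) ≈ 45.8°.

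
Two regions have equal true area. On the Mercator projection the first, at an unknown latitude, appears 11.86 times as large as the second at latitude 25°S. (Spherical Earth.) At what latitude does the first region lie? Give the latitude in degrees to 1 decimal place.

74.7°

For equal true areas on Mercator, apparent areas scale as sec²φ, so the ratio is cos²φ₂ / cos²φ₁.
cos²φ₂ / cos²φ₁ = 11.86  ⇒  cos φ₁ = cos 25° / √11.86 = 0.9063/3.444 = 0.2632.
φ₁ = arccos(0.2632) ≈ 74.7°.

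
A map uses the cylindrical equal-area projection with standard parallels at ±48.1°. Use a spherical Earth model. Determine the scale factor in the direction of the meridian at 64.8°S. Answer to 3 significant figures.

For cylindrical equal-area with standard parallel φ₀, h = cos φ / cos φ₀ and k = cos φ₀ / cos φ, so h·k = 1.
h = cos 64.8° / cos 48.1° = 0.4258/0.6678 = 0.6376.

0.638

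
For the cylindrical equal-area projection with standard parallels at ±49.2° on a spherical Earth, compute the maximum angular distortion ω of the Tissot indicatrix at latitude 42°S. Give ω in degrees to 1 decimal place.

For cylindrical equal-area with standard parallel φ₀, h = cos φ / cos φ₀ and k = cos φ₀ / cos φ, so h·k = 1.
At 42°: h = 1.137, k = 0.8793; principal scales a = 1.137, b = 0.8793.
sin(ω/2) = (a − b)/(a + b) = 0.2581/2.017 = 0.1280, so ω = 2 arcsin(0.1280) ≈ 14.7°.

14.7°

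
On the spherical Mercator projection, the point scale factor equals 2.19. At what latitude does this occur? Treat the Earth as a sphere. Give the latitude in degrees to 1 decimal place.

Mercator scale is k = sec φ = 1/cos φ.
1/cos φ = 2.19  ⇒  cos φ = 0.4566  ⇒  φ = arccos(0.4566) ≈ 62.8°.

62.8°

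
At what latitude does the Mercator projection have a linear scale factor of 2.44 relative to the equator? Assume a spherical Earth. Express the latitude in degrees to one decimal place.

65.8°

Mercator scale is k = sec φ = 1/cos φ.
1/cos φ = 2.44  ⇒  cos φ = 0.4098  ⇒  φ = arccos(0.4098) ≈ 65.8°.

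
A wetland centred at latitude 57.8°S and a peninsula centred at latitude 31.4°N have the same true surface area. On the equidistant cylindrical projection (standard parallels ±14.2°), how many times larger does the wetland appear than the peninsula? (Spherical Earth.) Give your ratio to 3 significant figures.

The equidistant cylindrical projection with φ₀ = 14.2° has h = 1 (meridians true) and k = cos φ₀ / cos φ along parallels.
Areal scale at 57.8°: h·k = 1.000 × 1.819 = 1.819.
Areal scale at 31.4°: h·k = 1.000 × 1.136 = 1.136.
Ratio = 1.819/1.136 ≈ 1.60.

1.60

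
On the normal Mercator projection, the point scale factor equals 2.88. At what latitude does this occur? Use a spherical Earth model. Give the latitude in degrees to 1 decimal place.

Mercator scale is k = sec φ = 1/cos φ.
1/cos φ = 2.88  ⇒  cos φ = 0.3472  ⇒  φ = arccos(0.3472) ≈ 69.7°.

69.7°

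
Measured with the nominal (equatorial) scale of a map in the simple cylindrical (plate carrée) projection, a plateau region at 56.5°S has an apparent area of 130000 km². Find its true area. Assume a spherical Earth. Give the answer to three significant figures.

71800 km²

In the plate carrée (x = Rλ, y = Rφ), meridians are true-scale (h = 1) and parallels are stretched by k = sec φ.
Areal scale = h·k = 1 × sec φ; at 56.5°, h = 1.000, k = 1.812, so h·k = 1.812.
True area = apparent / (areal scale) = 130000 / 1.812 ≈ 71800 km².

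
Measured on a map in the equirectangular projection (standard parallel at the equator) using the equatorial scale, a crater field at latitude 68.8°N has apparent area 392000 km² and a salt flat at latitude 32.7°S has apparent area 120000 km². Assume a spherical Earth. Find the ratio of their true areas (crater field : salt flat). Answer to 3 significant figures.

On the plate carrée, areal scale = h·k = 1 × sec φ, so true area = apparent × cos φ.
True area of crater field: 392000 × cos(68.8°) = 392000 × 0.3616 = 141800 km².
True area of salt flat: 120000 × cos(32.7°) = 120000 × 0.8415 = 101000 km².
Ratio = 141800 / 101000 ≈ 1.40.

1.40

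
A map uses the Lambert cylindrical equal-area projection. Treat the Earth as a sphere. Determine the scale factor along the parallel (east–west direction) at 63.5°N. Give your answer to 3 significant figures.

The Lambert cylindrical equal-area projection is the cylindrical equal-area projection with its standard parallel at the equator (φ₀ = 0). A cylindrical equal-area projection with standard parallel φ₀ has meridian scale h = cos φ / cos φ₀ and parallel scale k = cos φ₀ / cos φ (so areas are preserved, h·k = 1).
k = cos 0° / cos 63.5° = 1.000/0.4462 = 2.241.

2.24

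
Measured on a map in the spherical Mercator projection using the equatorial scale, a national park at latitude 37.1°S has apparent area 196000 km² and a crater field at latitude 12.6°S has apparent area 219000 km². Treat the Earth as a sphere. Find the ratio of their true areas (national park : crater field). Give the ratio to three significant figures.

0.598

Mercator's areal exaggeration is sec²φ; hence true area = (apparent area) · cos²φ.
True area of national park: 196000 × cos²(37.1°) = 196000 × 0.6361 = 124700 km².
True area of crater field: 219000 × cos²(12.6°) = 219000 × 0.9524 = 208600 km².
Ratio = 124700 / 208600 ≈ 0.598.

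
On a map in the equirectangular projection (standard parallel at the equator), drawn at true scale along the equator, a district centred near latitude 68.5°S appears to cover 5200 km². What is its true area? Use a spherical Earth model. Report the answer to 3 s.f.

In the plate carrée (x = Rλ, y = Rφ), meridians are true-scale (h = 1) and parallels are stretched by k = sec φ.
Areal scale = h·k = 1 × sec φ; at 68.5°, h = 1.000, k = 2.729, so h·k = 2.729.
True area = apparent / (areal scale) = 5200 / 2.729 ≈ 1910 km².

1910 km²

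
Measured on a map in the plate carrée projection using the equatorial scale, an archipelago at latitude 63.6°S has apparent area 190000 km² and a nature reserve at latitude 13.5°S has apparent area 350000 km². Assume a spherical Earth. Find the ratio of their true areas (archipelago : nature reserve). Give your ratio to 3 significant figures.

0.248

Plate carrée has h = 1 and k = sec φ, giving areal scale sec φ; true area = (apparent area) · cos φ.
True area of archipelago: 190000 × cos(63.6°) = 190000 × 0.4446 = 84480 km².
True area of nature reserve: 350000 × cos(13.5°) = 350000 × 0.9724 = 340300 km².
Ratio = 84480 / 340300 ≈ 0.248.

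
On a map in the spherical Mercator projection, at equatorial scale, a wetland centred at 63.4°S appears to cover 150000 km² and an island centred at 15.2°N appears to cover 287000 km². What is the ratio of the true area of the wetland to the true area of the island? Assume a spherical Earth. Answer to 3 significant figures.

Since Mercator area scale is 1/cos²φ, the true area equals the apparent area multiplied by cos²φ.
True area of wetland: 150000 × cos²(63.4°) = 150000 × 0.2005 = 30070 km².
True area of island: 287000 × cos²(15.2°) = 287000 × 0.9313 = 267300 km².
Ratio = 30070 / 267300 ≈ 0.113.

0.113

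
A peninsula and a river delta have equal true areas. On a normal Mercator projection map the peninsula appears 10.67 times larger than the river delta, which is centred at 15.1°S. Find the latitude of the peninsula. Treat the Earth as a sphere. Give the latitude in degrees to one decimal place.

Mercator areal scale is sec²φ, so apparent-area ratio = sec²φ₁ / sec²φ₂ = cos²φ₂ / cos²φ₁.
cos²φ₂ / cos²φ₁ = 10.67  ⇒  cos φ₁ = cos 15.1° / √10.67 = 0.9655/3.266 = 0.2956.
φ₁ = arccos(0.2956) ≈ 72.8°.

72.8°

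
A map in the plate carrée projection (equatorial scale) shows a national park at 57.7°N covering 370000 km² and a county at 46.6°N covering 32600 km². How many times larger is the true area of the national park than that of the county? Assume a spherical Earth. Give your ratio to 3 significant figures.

On the plate carrée, areal scale = h·k = 1 × sec φ, so true area = apparent × cos φ.
True area of national park: 370000 × cos(57.7°) = 370000 × 0.5344 = 197700 km².
True area of county: 32600 × cos(46.6°) = 32600 × 0.6871 = 22400 km².
Ratio = 197700 / 22400 ≈ 8.83.

8.83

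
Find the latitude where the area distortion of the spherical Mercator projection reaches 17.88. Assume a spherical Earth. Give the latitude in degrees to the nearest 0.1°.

Mercator areal scale is sec²φ.
sec²φ = 17.88  ⇒  cos²φ = 0.05593  ⇒  cos φ = 0.2365.
φ = arccos(0.2365) ≈ 76.3°.

76.3°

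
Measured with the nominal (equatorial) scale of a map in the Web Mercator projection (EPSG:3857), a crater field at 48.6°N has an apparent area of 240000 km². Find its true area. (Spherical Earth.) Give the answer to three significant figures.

For Mercator, h = k = sec φ (a conformal cylindrical projection has a single point scale, 1/cos φ).
Areal scale = k² = sec²φ = 1/cos²(48.6°) = 1/0.6613² = 2.287.
True area = apparent / (areal scale) = 240000 / 2.287 ≈ 105000 km².

105000 km²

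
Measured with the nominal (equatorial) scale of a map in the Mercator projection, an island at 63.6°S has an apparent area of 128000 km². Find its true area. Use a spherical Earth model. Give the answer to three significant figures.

For Mercator, h = k = sec φ (a conformal cylindrical projection has a single point scale, 1/cos φ).
Areal scale = k² = sec²φ = 1/cos²(63.6°) = 1/0.4446² = 5.058.
True area = apparent / (areal scale) = 128000 / 5.058 ≈ 25300 km².

25300 km²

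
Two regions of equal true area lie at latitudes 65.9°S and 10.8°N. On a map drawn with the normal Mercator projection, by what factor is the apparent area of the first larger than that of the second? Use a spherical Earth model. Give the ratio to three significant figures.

On Mercator, area is exaggerated by sec²φ = 1/cos²φ.
At 65.9°: sec²(65.9°) = 1/0.4083² = 5.998.
At 10.8°: sec²(10.8°) = 1/0.9823² = 1.036.
Ratio = 5.998/1.036 = cos²(10.8°)/cos²(65.9°) ≈ 5.79.

5.79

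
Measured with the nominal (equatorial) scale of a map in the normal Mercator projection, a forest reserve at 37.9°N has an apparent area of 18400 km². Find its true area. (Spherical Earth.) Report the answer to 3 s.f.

For Mercator, h = k = sec φ (a conformal cylindrical projection has a single point scale, 1/cos φ).
Areal scale = k² = sec²φ = 1/cos²(37.9°) = 1/0.7891² = 1.606.
True area = apparent / (areal scale) = 18400 / 1.606 ≈ 11500 km².

11500 km²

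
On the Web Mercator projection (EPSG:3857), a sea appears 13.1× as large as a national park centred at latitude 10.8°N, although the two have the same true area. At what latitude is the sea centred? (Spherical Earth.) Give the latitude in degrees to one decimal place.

74.3°

Mercator areal scale is sec²φ, so apparent-area ratio = sec²φ₁ / sec²φ₂ = cos²φ₂ / cos²φ₁.
cos²φ₂ / cos²φ₁ = 13.1  ⇒  cos φ₁ = cos 10.8° / √13.1 = 0.9823/3.619 = 0.2714.
φ₁ = arccos(0.2714) ≈ 74.3°.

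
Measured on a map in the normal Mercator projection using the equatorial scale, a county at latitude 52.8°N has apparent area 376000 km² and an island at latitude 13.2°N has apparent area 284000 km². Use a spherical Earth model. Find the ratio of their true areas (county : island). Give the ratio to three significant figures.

0.511

On Mercator the areal scale is sec²φ, so true area = apparent × cos²φ.
True area of county: 376000 × cos²(52.8°) = 376000 × 0.3655 = 137400 km².
True area of island: 284000 × cos²(13.2°) = 284000 × 0.9479 = 269200 km².
Ratio = 137400 / 269200 ≈ 0.511.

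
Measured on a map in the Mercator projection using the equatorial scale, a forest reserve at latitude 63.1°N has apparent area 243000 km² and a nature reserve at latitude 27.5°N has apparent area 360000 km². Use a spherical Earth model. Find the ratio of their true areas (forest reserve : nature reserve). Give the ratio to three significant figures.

0.176

Mercator's areal exaggeration is sec²φ; hence true area = (apparent area) · cos²φ.
True area of forest reserve: 243000 × cos²(63.1°) = 243000 × 0.2047 = 49740 km².
True area of nature reserve: 360000 × cos²(27.5°) = 360000 × 0.7868 = 283200 km².
Ratio = 49740 / 283200 ≈ 0.176.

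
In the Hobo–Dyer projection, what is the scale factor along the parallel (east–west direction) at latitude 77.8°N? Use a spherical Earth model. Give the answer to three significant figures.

Hobo–Dyer is a cylindrical equal-area projection with standard parallels at ±37.5°. A cylindrical equal-area projection with standard parallel φ₀ has meridian scale h = cos φ / cos φ₀ and parallel scale k = cos φ₀ / cos φ (so areas are preserved, h·k = 1).
k = cos 37.5° / cos 77.8° = 0.7934/0.2113 = 3.754.

3.75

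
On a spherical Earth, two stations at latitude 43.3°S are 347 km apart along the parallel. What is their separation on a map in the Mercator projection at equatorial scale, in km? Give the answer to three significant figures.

Mercator is conformal, so the point scale is isotropic: h = k = sec φ = 1/cos φ.
Along the parallel, k = sec 43.3° = 1/0.7278 = 1.374.
Map distance = 347 × 1.374 ≈ 477 km.

477 km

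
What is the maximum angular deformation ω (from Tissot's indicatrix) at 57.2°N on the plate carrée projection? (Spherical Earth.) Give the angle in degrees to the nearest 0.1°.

34.6°

For the equirectangular projection with φ₀ = 0 (plate carrée), h = 1 along meridians and k = sec φ along parallels.
At 57.2°: h = 1.000, k = 1.846; principal scales a = 1.846, b = 1.000.
sin(ω/2) = (a − b)/(a + b) = 0.8460/2.846 = 0.2973, so ω = 2 arcsin(0.2973) ≈ 34.6°.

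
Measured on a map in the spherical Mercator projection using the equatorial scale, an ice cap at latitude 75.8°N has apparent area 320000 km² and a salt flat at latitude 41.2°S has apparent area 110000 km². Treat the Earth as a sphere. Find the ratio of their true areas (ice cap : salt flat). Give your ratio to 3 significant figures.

0.309

Mercator's areal exaggeration is sec²φ; hence true area = (apparent area) · cos²φ.
True area of ice cap: 320000 × cos²(75.8°) = 320000 × 0.06018 = 19260 km².
True area of salt flat: 110000 × cos²(41.2°) = 110000 × 0.5661 = 62270 km².
Ratio = 19260 / 62270 ≈ 0.309.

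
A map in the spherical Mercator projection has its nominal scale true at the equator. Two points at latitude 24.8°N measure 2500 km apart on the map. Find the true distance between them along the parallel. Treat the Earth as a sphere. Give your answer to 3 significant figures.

The Mercator projection is conformal; its linear scale factor is the same in every direction and equals sec φ = 1/cos φ.
Along the parallel at 24.8°, map distances are exaggerated by k = sec 24.8° = 1.102.
True distance = 2500 / 1.102 = 2500 × cos 24.8° ≈ 2270 km.

2270 km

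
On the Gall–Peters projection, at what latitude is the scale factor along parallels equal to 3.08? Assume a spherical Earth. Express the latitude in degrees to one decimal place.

76.7°

Gall–Peters is a cylindrical equal-area projection with standard parallels at ±45°. A cylindrical equal-area projection with standard parallel φ₀ has meridian scale h = cos φ / cos φ₀ and parallel scale k = cos φ₀ / cos φ (so areas are preserved, h·k = 1).
k = cos φ₀ / cos φ = 3.08  ⇒  cos φ = cos 45° / 3.08 = 0.2296.
φ = arccos(0.2296) ≈ 76.7°.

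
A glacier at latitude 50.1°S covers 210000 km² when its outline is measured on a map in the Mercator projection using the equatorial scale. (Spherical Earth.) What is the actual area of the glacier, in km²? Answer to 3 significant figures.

The Mercator projection is conformal; its linear scale factor is the same in every direction and equals sec φ = 1/cos φ.
Areal scale = k² = sec²φ = 1/cos²(50.1°) = 1/0.6414² = 2.430.
True area = apparent / (areal scale) = 210000 / 2.430 ≈ 86400 km².

86400 km²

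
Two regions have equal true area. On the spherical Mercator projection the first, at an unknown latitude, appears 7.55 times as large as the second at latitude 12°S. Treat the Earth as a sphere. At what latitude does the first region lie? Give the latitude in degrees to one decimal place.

69.1°

For equal true areas on Mercator, apparent areas scale as sec²φ, so the ratio is cos²φ₂ / cos²φ₁.
cos²φ₂ / cos²φ₁ = 7.55  ⇒  cos φ₁ = cos 12° / √7.55 = 0.9781/2.748 = 0.3560.
φ₁ = arccos(0.3560) ≈ 69.1°.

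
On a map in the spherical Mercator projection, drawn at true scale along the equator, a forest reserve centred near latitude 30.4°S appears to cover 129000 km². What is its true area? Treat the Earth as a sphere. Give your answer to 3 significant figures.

For Mercator, h = k = sec φ (a conformal cylindrical projection has a single point scale, 1/cos φ).
Areal scale = k² = sec²φ = 1/cos²(30.4°) = 1/0.8625² = 1.344.
True area = apparent / (areal scale) = 129000 / 1.344 ≈ 96000 km².

96000 km²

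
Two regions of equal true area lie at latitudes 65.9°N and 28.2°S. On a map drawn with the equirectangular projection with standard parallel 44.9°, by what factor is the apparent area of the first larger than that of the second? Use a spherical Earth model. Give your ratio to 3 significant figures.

2.16

With standard parallel φ₀ = 44.9°, the equirectangular projection gives x = Rλ cos φ₀, y = Rφ, so h = 1 and k = cos 44.9° / cos φ.
Areal scale at 65.9°: h·k = 1.000 × 1.735 = 1.735.
Areal scale at 28.2°: h·k = 1.000 × 0.8037 = 0.8037.
Ratio = 1.735/0.8037 ≈ 2.16.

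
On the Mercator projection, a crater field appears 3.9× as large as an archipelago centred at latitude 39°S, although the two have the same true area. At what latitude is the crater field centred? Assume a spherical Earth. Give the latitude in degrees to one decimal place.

For equal true areas on Mercator, apparent areas scale as sec²φ, so the ratio is cos²φ₂ / cos²φ₁.
cos²φ₂ / cos²φ₁ = 3.9  ⇒  cos φ₁ = cos 39° / √3.9 = 0.7771/1.975 = 0.3935.
φ₁ = arccos(0.3935) ≈ 66.8°.

66.8°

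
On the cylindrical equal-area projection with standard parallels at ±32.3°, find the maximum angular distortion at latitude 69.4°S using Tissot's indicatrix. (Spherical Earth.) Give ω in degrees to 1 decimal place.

For cylindrical equal-area with standard parallel φ₀, h = cos φ / cos φ₀ and k = cos φ₀ / cos φ, so h·k = 1.
At 69.4°: h = 0.4163, k = 2.402; principal scales a = 2.402, b = 0.4163.
sin(ω/2) = (a − b)/(a + b) = 1.986/2.819 = 0.7046, so ω = 2 arcsin(0.7046) ≈ 89.6°.

89.6°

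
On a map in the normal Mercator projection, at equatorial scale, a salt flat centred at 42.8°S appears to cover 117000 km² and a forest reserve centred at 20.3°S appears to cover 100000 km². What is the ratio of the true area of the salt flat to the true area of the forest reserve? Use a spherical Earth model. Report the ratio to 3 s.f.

0.716

Mercator's areal exaggeration is sec²φ; hence true area = (apparent area) · cos²φ.
True area of salt flat: 117000 × cos²(42.8°) = 117000 × 0.5384 = 62990 km².
True area of forest reserve: 100000 × cos²(20.3°) = 100000 × 0.8796 = 87960 km².
Ratio = 62990 / 87960 ≈ 0.716.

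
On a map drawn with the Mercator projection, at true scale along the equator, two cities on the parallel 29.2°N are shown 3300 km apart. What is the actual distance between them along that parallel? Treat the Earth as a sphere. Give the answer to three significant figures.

2880 km

The Mercator projection is conformal; its linear scale factor is the same in every direction and equals sec φ = 1/cos φ.
Along the parallel at 29.2°, map distances are exaggerated by k = sec 29.2° = 1.146.
True distance = 3300 / 1.146 = 3300 × cos 29.2° ≈ 2880 km.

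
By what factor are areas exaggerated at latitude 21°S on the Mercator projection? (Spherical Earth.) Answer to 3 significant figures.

1.15

Mercator is conformal, so the point scale is isotropic: h = k = sec φ = 1/cos φ.
Areal scale = k² = sec²φ = 1/cos²(21°) = 1/0.9336² = 1.147.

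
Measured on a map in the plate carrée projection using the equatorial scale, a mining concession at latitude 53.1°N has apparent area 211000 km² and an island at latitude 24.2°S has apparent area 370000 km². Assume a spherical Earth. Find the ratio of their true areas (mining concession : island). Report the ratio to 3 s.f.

0.375

Plate carrée has h = 1 and k = sec φ, giving areal scale sec φ; true area = (apparent area) · cos φ.
True area of mining concession: 211000 × cos(53.1°) = 211000 × 0.6004 = 126700 km².
True area of island: 370000 × cos(24.2°) = 370000 × 0.9121 = 337500 km².
Ratio = 126700 / 337500 ≈ 0.375.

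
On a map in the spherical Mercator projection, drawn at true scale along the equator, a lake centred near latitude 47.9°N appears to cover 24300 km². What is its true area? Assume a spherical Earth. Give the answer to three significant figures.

The Mercator projection is conformal; its linear scale factor is the same in every direction and equals sec φ = 1/cos φ.
Areal scale = k² = sec²φ = 1/cos²(47.9°) = 1/0.6704² = 2.225.
True area = apparent / (areal scale) = 24300 / 2.225 ≈ 10900 km².

10900 km²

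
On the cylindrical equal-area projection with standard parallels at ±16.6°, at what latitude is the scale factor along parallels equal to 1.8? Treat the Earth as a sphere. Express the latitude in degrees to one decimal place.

A cylindrical equal-area projection with standard parallel φ₀ has meridian scale h = cos φ / cos φ₀ and parallel scale k = cos φ₀ / cos φ (so areas are preserved, h·k = 1).
k = cos φ₀ / cos φ = 1.8  ⇒  cos φ = cos 16.6° / 1.8 = 0.5324.
φ = arccos(0.5324) ≈ 57.8°.

57.8°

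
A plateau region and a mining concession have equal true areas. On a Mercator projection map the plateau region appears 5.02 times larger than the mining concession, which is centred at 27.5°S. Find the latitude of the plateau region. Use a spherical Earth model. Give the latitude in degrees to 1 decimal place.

Mercator areal scale is sec²φ, so apparent-area ratio = sec²φ₁ / sec²φ₂ = cos²φ₂ / cos²φ₁.
cos²φ₂ / cos²φ₁ = 5.02  ⇒  cos φ₁ = cos 27.5° / √5.02 = 0.8870/2.241 = 0.3959.
φ₁ = arccos(0.3959) ≈ 66.7°.

66.7°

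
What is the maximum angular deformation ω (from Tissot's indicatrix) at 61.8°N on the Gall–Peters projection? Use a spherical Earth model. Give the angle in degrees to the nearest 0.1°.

45.0°

Gall–Peters is a cylindrical equal-area projection with standard parallels at ±45°. A cylindrical equal-area projection with standard parallel φ₀ has meridian scale h = cos φ / cos φ₀ and parallel scale k = cos φ₀ / cos φ (so areas are preserved, h·k = 1).
At 61.8°: h = 0.6683, k = 1.496; principal scales a = 1.496, b = 0.6683.
sin(ω/2) = (a − b)/(a + b) = 0.8281/2.165 = 0.3825, so ω = 2 arcsin(0.3825) ≈ 45.0°.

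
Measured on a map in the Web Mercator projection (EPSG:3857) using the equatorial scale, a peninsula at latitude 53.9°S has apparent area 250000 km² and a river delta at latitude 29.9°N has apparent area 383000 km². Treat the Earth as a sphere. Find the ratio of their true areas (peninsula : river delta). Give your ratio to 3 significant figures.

0.302

On Mercator the areal scale is sec²φ, so true area = apparent × cos²φ.
True area of peninsula: 250000 × cos²(53.9°) = 250000 × 0.3472 = 86790 km².
True area of river delta: 383000 × cos²(29.9°) = 383000 × 0.7515 = 287800 km².
Ratio = 86790 / 287800 ≈ 0.302.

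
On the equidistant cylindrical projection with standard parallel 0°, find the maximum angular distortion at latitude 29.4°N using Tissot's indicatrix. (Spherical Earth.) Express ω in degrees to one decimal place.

7.9°

In the plate carrée (x = Rλ, y = Rφ), meridians are true-scale (h = 1) and parallels are stretched by k = sec φ.
At 29.4°: h = 1.000, k = 1.148; principal scales a = 1.148, b = 1.000.
sin(ω/2) = (a − b)/(a + b) = 0.1478/2.148 = 0.06882, so ω = 2 arcsin(0.06882) ≈ 7.9°.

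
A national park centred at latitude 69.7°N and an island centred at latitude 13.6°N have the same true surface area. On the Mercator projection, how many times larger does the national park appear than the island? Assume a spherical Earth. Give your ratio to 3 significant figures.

7.85

On Mercator, area is exaggerated by sec²φ = 1/cos²φ.
At 69.7°: sec²(69.7°) = 1/0.3469² = 8.308.
At 13.6°: sec²(13.6°) = 1/0.9720² = 1.059.
Ratio = 8.308/1.059 = cos²(13.6°)/cos²(69.7°) ≈ 7.85.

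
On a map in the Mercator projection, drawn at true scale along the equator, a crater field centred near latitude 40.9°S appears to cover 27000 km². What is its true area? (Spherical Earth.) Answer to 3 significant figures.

The Mercator projection is conformal; its linear scale factor is the same in every direction and equals sec φ = 1/cos φ.
Areal scale = k² = sec²φ = 1/cos²(40.9°) = 1/0.7559² = 1.750.
True area = apparent / (areal scale) = 27000 / 1.750 ≈ 15400 km².

15400 km²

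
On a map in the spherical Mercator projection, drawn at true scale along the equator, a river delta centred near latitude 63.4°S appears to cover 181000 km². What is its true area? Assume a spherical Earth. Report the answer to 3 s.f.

The Mercator projection is conformal; its linear scale factor is the same in every direction and equals sec φ = 1/cos φ.
Areal scale = k² = sec²φ = 1/cos²(63.4°) = 1/0.4478² = 4.988.
True area = apparent / (areal scale) = 181000 / 4.988 ≈ 36300 km².

36300 km²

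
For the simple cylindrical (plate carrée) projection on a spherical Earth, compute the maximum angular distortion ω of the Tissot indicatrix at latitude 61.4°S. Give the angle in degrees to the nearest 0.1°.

Plate carrée maps x = Rλ, y = Rφ. The meridian scale is h = 1 and the parallel scale is k = 1/cos φ = sec φ.
At 61.4°: h = 1.000, k = 2.089; principal scales a = 2.089, b = 1.000.
sin(ω/2) = (a − b)/(a + b) = 1.089/3.089 = 0.3525, so ω = 2 arcsin(0.3525) ≈ 41.3°.

41.3°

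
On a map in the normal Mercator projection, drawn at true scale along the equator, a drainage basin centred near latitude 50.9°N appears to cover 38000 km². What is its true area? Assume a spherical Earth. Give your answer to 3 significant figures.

The Mercator projection is conformal; its linear scale factor is the same in every direction and equals sec φ = 1/cos φ.
Areal scale = k² = sec²φ = 1/cos²(50.9°) = 1/0.6307² = 2.514.
True area = apparent / (areal scale) = 38000 / 2.514 ≈ 15100 km².

15100 km²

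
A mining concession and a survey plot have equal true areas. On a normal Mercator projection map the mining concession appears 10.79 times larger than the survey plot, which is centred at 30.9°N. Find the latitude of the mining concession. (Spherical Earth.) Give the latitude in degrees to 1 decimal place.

On Mercator, (apparent₁)/(apparent₂) = sec²φ₁ / sec²φ₂ when true areas are equal.
cos²φ₂ / cos²φ₁ = 10.79  ⇒  cos φ₁ = cos 30.9° / √10.79 = 0.8581/3.285 = 0.2612.
φ₁ = arccos(0.2612) ≈ 74.9°.

74.9°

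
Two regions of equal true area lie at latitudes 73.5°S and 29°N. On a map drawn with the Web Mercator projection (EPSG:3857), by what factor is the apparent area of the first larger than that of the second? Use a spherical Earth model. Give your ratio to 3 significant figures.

9.48

On Mercator, area is exaggerated by sec²φ = 1/cos²φ.
At 73.5°: sec²(73.5°) = 1/0.2840² = 12.40.
At 29°: sec²(29°) = 1/0.8746² = 1.307.
Ratio = 12.40/1.307 = cos²(29°)/cos²(73.5°) ≈ 9.48.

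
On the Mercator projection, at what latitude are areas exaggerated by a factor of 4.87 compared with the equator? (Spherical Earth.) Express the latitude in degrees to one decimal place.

63.1°

Mercator areal scale is sec²φ.
sec²φ = 4.87  ⇒  cos²φ = 0.2053  ⇒  cos φ = 0.4531.
φ = arccos(0.4531) ≈ 63.1°.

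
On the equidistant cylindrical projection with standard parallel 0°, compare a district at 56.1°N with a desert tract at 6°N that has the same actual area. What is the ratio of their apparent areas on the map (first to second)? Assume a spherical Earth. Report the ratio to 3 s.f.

For the equirectangular projection with φ₀ = 0 (plate carrée), h = 1 along meridians and k = sec φ along parallels.
Areal scale at 56.1°: h·k = 1.000 × 1.793 = 1.793.
Areal scale at 6°: h·k = 1.000 × 1.006 = 1.006.
Ratio = 1.793/1.006 ≈ 1.78.

1.78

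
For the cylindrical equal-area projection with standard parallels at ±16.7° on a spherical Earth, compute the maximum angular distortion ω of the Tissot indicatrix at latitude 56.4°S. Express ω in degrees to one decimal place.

59.9°

For cylindrical equal-area with standard parallel φ₀, h = cos φ / cos φ₀ and k = cos φ₀ / cos φ, so h·k = 1.
At 56.4°: h = 0.5778, k = 1.731; principal scales a = 1.731, b = 0.5778.
sin(ω/2) = (a − b)/(a + b) = 1.153/2.309 = 0.4995, so ω = 2 arcsin(0.4995) ≈ 59.9°.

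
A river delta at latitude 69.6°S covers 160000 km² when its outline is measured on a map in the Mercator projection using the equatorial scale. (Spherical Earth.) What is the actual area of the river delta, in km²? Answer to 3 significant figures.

19400 km²

For Mercator, h = k = sec φ (a conformal cylindrical projection has a single point scale, 1/cos φ).
Areal scale = k² = sec²φ = 1/cos²(69.6°) = 1/0.3486² = 8.230.
True area = apparent / (areal scale) = 160000 / 8.230 ≈ 19400 km².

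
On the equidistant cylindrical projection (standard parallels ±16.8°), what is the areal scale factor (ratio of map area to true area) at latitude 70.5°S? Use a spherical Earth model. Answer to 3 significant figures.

With standard parallel φ₀ = 16.8°, the equirectangular projection gives x = Rλ cos φ₀, y = Rφ, so h = 1 and k = cos 16.8° / cos φ.
Areal scale = h·k = 1 × cos φ₀ / cos φ; at 70.5°, h = 1.000, k = 2.868, so h·k = 2.868.

2.87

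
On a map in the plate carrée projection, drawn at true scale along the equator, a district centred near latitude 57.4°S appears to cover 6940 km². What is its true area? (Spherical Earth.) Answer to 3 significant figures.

Plate carrée maps x = Rλ, y = Rφ. The meridian scale is h = 1 and the parallel scale is k = 1/cos φ = sec φ.
Areal scale = h·k = 1 × sec φ; at 57.4°, h = 1.000, k = 1.856, so h·k = 1.856.
True area = apparent / (areal scale) = 6940 / 1.856 ≈ 3740 km².

3740 km²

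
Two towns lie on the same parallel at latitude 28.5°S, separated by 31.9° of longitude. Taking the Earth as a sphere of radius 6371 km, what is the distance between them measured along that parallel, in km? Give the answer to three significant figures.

Arc length along a parallel = R cos φ · Δλ (with Δλ in radians).
= 6371 × cos 28.5° × (31.9° × π/180) = 6371 × 0.8788 × 0.5568 ≈ 3120 km.

3120 km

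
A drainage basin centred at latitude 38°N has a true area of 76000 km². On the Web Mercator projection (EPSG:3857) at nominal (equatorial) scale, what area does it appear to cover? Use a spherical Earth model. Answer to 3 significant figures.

The Mercator projection is conformal; its linear scale factor is the same in every direction and equals sec φ = 1/cos φ.
Areal scale = k² = sec²φ = 1/cos²(38°) = 1/0.7880² = 1.610.
Apparent area = 76000 × 1.610 ≈ 122000 km².

122000 km²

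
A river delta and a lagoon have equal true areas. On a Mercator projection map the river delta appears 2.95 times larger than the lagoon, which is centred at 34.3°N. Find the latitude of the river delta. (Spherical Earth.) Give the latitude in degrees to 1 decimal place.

On Mercator, (apparent₁)/(apparent₂) = sec²φ₁ / sec²φ₂ when true areas are equal.
cos²φ₂ / cos²φ₁ = 2.95  ⇒  cos φ₁ = cos 34.3° / √2.95 = 0.8261/1.718 = 0.4810.
φ₁ = arccos(0.4810) ≈ 61.3°.

61.3°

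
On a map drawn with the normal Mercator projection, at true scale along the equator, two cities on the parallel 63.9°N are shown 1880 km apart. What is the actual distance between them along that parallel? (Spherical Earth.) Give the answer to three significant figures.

827 km

For Mercator, h = k = sec φ (a conformal cylindrical projection has a single point scale, 1/cos φ).
Along the parallel at 63.9°, map distances are exaggerated by k = sec 63.9° = 2.273.
True distance = 1880 / 2.273 = 1880 × cos 63.9° ≈ 827 km.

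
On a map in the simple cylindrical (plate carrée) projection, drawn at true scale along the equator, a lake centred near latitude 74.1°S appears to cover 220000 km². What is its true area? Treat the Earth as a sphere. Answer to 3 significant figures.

60300 km²

Plate carrée maps x = Rλ, y = Rφ. The meridian scale is h = 1 and the parallel scale is k = 1/cos φ = sec φ.
Areal scale = h·k = 1 × sec φ; at 74.1°, h = 1.000, k = 3.650, so h·k = 3.650.
True area = apparent / (areal scale) = 220000 / 3.650 ≈ 60300 km².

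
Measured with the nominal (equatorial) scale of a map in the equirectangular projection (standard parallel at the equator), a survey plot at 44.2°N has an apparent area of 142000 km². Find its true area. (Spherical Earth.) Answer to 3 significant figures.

102000 km²

Plate carrée maps x = Rλ, y = Rφ. The meridian scale is h = 1 and the parallel scale is k = 1/cos φ = sec φ.
Areal scale = h·k = 1 × sec φ; at 44.2°, h = 1.000, k = 1.395, so h·k = 1.395.
True area = apparent / (areal scale) = 142000 / 1.395 ≈ 102000 km².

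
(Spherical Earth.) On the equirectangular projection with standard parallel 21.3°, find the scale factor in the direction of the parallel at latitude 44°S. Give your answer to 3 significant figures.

1.30

The equidistant cylindrical projection with φ₀ = 21.3° has h = 1 (meridians true) and k = cos φ₀ / cos φ along parallels.
k = cos 21.3° / cos 44° = 0.9317/0.7193 = 1.295.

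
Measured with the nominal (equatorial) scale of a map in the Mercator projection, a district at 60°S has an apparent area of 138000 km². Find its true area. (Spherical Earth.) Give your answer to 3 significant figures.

The Mercator projection is conformal; its linear scale factor is the same in every direction and equals sec φ = 1/cos φ.
Areal scale = k² = sec²φ = 1/cos²(60°) = 1/0.5000² = 4.000.
True area = apparent / (areal scale) = 138000 / 4.000 ≈ 34500 km².

34500 km²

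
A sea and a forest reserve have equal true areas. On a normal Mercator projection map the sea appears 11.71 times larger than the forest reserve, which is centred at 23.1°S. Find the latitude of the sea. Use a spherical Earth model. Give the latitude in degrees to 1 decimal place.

74.4°

Mercator areal scale is sec²φ, so apparent-area ratio = sec²φ₁ / sec²φ₂ = cos²φ₂ / cos²φ₁.
cos²φ₂ / cos²φ₁ = 11.71  ⇒  cos φ₁ = cos 23.1° / √11.71 = 0.9198/3.422 = 0.2688.
φ₁ = arccos(0.2688) ≈ 74.4°.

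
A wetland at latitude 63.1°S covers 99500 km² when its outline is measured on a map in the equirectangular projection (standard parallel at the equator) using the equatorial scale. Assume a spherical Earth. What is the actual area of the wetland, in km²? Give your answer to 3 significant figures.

45000 km²

Plate carrée maps x = Rλ, y = Rφ. The meridian scale is h = 1 and the parallel scale is k = 1/cos φ = sec φ.
Areal scale = h·k = 1 × sec φ; at 63.1°, h = 1.000, k = 2.210, so h·k = 2.210.
True area = apparent / (areal scale) = 99500 / 2.210 ≈ 45000 km².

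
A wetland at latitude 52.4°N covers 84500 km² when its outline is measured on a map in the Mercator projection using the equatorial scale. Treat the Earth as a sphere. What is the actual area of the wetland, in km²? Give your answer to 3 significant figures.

For Mercator, h = k = sec φ (a conformal cylindrical projection has a single point scale, 1/cos φ).
Areal scale = k² = sec²φ = 1/cos²(52.4°) = 1/0.6101² = 2.686.
True area = apparent / (areal scale) = 84500 / 2.686 ≈ 31500 km².

31500 km²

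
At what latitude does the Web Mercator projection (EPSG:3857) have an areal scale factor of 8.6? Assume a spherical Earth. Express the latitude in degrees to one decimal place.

Mercator areal scale is sec²φ.
sec²φ = 8.6  ⇒  cos²φ = 0.1163  ⇒  cos φ = 0.3410.
φ = arccos(0.3410) ≈ 70.1°.

70.1°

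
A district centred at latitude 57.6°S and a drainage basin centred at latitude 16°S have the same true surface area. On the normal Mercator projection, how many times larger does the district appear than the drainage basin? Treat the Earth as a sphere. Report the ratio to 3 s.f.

Mercator is conformal with k = sec φ, so areal scale = k² = sec²φ.
At 57.6°: sec²(57.6°) = 1/0.5358² = 3.483.
At 16°: sec²(16°) = 1/0.9613² = 1.082.
Ratio = 3.483/1.082 = cos²(16°)/cos²(57.6°) ≈ 3.22.

3.22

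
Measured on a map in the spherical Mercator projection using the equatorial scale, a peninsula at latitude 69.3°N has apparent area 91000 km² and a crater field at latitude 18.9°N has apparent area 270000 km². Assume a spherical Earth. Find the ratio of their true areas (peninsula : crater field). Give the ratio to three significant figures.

0.0470

Since Mercator area scale is 1/cos²φ, the true area equals the apparent area multiplied by cos²φ.
True area of peninsula: 91000 × cos²(69.3°) = 91000 × 0.1249 = 11370 km².
True area of crater field: 270000 × cos²(18.9°) = 270000 × 0.8951 = 241700 km².
Ratio = 11370 / 241700 ≈ 0.0470.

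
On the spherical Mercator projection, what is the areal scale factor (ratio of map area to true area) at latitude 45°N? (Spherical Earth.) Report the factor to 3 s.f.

2.00

The Mercator projection is conformal; its linear scale factor is the same in every direction and equals sec φ = 1/cos φ.
Areal scale = k² = sec²φ = 1/cos²(45°) = 1/0.7071² = 2.000.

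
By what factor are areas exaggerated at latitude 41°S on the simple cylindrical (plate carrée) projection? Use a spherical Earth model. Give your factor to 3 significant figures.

Plate carrée maps x = Rλ, y = Rφ. The meridian scale is h = 1 and the parallel scale is k = 1/cos φ = sec φ.
Areal scale = h·k = 1 × sec φ; at 41°, h = 1.000, k = 1.325, so h·k = 1.325.

1.33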